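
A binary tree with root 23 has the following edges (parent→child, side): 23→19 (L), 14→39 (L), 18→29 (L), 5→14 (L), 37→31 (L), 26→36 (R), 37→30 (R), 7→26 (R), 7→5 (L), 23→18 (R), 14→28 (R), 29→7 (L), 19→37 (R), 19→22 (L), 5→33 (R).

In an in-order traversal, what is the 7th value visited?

In-order visits the left subtree, then the node, then the right subtree.
At 23: go left to 19.
  At 19: go left to 22.
    22 is a leaf — visit 22.
  Visit 19.
  At 19: go right to 37.
    At 37: go left to 31.
      31 is a leaf — visit 31.
    Visit 37.
    At 37: go right to 30.
      30 is a leaf — visit 30.
Visit 23.
At 23: go right to 18.
  At 18: go left to 29.
    At 29: go left to 7.
      At 7: go left to 5.
        At 5: go left to 14.
          At 14: go left to 39.
            39 is a leaf — visit 39.
          Visit 14.
          At 14: go right to 28.
            28 is a leaf — visit 28.
        Visit 5.
        At 5: go right to 33.
          33 is a leaf — visit 33.
      Visit 7.
      At 7: go right to 26.
        At 26: no left child.
        Visit 26.
        At 26: go right to 36.
          36 is a leaf — visit 36.
    Visit 29.
    At 29: no right child.
  Visit 18.
  At 18: no right child.
Full in-order sequence: 22, 19, 31, 37, 30, 23, 39, 14, 28, 5, 33, 7, 26, 36, 29, 18.

39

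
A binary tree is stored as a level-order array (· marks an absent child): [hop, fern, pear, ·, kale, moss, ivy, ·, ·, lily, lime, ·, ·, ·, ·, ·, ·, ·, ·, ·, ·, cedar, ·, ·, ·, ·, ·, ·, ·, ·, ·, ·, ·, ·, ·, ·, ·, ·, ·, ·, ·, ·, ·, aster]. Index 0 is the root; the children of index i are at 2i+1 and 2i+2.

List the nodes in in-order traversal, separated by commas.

fern, lily, kale, aster, cedar, lime, hop, moss, pear, ivy

In-order visits the left subtree, then the node, then the right subtree.
At hop: go left to fern.
  At fern: no left child.
  Visit fern.
  At fern: go right to kale.
    At kale: go left to lily.
      lily is a leaf — visit lily.
    Visit kale.
    At kale: go right to lime.
      At lime: go left to cedar.
        At cedar: go left to aster.
          aster is a leaf — visit aster.
        Visit cedar.
        At cedar: no right child.
      Visit lime.
      At lime: no right child.
Visit hop.
At hop: go right to pear.
  At pear: go left to moss.
    moss is a leaf — visit moss.
  Visit pear.
  At pear: go right to ivy.
    ivy is a leaf — visit ivy.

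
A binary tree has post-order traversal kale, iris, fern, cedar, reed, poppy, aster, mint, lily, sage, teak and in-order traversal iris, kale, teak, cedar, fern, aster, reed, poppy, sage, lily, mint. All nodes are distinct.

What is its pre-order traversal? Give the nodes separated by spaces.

The last element of post-order is the root; it splits in-order into left and right subtrees.
Root teak: left subtree has 2 nodes {iris, kale}, right has 8 {cedar, fern, aster, reed, poppy, sage, lily, mint}.
  Root iris: left subtree has 0 nodes { }, right has 1 {kale}.
  Root sage: left subtree has 5 nodes {cedar, fern, aster, reed, poppy}, right has 2 {lily, mint}.
    Root aster: left subtree has 2 nodes {cedar, fern}, right has 2 {reed, poppy}.
      Root cedar: left subtree has 0 nodes { }, right has 1 {fern}.
      Root poppy: left subtree has 1 node {reed}, right has 0 { }.
    Root lily: left subtree has 0 nodes { }, right has 1 {mint}.

teak iris kale sage aster cedar fern poppy reed lily mint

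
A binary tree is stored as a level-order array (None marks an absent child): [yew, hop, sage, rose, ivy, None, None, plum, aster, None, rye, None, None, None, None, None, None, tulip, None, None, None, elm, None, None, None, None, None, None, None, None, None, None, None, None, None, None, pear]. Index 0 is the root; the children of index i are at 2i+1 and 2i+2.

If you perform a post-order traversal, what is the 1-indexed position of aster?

4

Post-order visits the left subtree, then the right subtree, then the node.
At yew: go left to hop.
  At hop: go left to rose.
    At rose: go left to plum.
      plum is a leaf — visit plum.
    At rose: go right to aster.
      At aster: go left to tulip.
        At tulip: no left child.
        At tulip: go right to pear.
          pear is a leaf — visit pear.
        Visit tulip.
      At aster: no right child.
      Visit aster.
    Visit rose.
  At hop: go right to ivy.
    At ivy: no left child.
    At ivy: go right to rye.
      At rye: go left to elm.
        elm is a leaf — visit elm.
      At rye: no right child.
      Visit rye.
    Visit ivy.
  Visit hop.
At yew: go right to sage.
  sage is a leaf — visit sage.
Visit yew.
Full post-order sequence: plum, pear, tulip, aster, rose, elm, rye, ivy, hop, sage, yew.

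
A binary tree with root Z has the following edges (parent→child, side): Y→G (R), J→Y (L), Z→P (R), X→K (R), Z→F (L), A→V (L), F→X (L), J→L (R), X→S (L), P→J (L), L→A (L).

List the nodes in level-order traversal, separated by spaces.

Z F P X J S K Y L G A V

Level-order visits nodes level by level from the root, left to right within each level.
Level 0: Z
Level 1: F, P
Level 2: X, J
Level 3: S, K, Y, L
Level 4: G, A
Level 5: V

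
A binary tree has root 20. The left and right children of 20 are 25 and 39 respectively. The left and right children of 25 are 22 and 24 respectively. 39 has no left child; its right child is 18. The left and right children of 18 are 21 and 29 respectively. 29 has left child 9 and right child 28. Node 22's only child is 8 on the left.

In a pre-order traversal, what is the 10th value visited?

9

Pre-order visits the node, then its left subtree, then its right subtree.
Visit 20.
At 20: go left to 25.
  Visit 25.
  At 25: go left to 22.
    Visit 22.
    At 22: go left to 8.
      8 is a leaf — visit 8.
    At 22: no right child.
  At 25: go right to 24.
    24 is a leaf — visit 24.
At 20: go right to 39.
  Visit 39.
  At 39: no left child.
  At 39: go right to 18.
    Visit 18.
    At 18: go left to 21.
      21 is a leaf — visit 21.
    At 18: go right to 29.
      Visit 29.
      At 29: go left to 9.
        9 is a leaf — visit 9.
      At 29: go right to 28.
        28 is a leaf — visit 28.
Full pre-order sequence: 20, 25, 22, 8, 24, 39, 18, 21, 29, 9, 28.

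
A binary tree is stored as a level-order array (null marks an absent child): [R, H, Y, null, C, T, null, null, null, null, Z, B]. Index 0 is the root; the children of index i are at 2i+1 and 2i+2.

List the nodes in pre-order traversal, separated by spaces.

R H C Z Y T B

Pre-order visits the node, then its left subtree, then its right subtree.
Visit R.
At R: go left to H.
  Visit H.
  At H: no left child.
  At H: go right to C.
    Visit C.
    At C: no left child.
    At C: go right to Z.
      Z is a leaf — visit Z.
At R: go right to Y.
  Visit Y.
  At Y: go left to T.
    Visit T.
    At T: go left to B.
      B is a leaf — visit B.
    At T: no right child.
  At Y: no right child.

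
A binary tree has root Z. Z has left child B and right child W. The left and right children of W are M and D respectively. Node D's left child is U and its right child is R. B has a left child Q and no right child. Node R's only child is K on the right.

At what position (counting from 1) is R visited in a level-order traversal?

Level-order visits nodes level by level from the root, left to right within each level.
Level 0: Z
Level 1: B, W
Level 2: Q, M, D
Level 3: U, R
Level 4: K
Full level-order sequence: Z, B, W, Q, M, D, U, R, K.

8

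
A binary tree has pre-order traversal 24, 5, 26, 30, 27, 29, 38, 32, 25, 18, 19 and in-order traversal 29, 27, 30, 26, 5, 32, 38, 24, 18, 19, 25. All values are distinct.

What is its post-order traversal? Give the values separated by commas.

The first element of pre-order is the root; it splits in-order into left and right subtrees.
Root 24: left subtree has 7 nodes {29, 27, 30, 26, 5, 32, 38}, right has 3 {18, 19, 25}.
  Root 5: left subtree has 4 nodes {29, 27, 30, 26}, right has 2 {32, 38}.
    Root 26: left subtree has 3 nodes {29, 27, 30}, right has 0 { }.
      Root 30: left subtree has 2 nodes {29, 27}, right has 0 { }.
        Root 27: left subtree has 1 node {29}, right has 0 { }.
    Root 38: left subtree has 1 node {32}, right has 0 { }.
  Root 25: left subtree has 2 nodes {18, 19}, right has 0 { }.
    Root 18: left subtree has 0 nodes { }, right has 1 {19}.

29, 27, 30, 26, 32, 38, 5, 19, 18, 25, 24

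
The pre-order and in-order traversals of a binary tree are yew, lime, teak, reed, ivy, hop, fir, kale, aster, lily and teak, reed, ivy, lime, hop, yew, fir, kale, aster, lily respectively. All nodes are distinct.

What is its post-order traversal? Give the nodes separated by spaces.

ivy reed teak hop lime lily aster kale fir yew

The first element of pre-order is the root; it splits in-order into left and right subtrees.
Root yew: left subtree has 5 nodes {teak, reed, ivy, lime, hop}, right has 4 {fir, kale, aster, lily}.
  Root lime: left subtree has 3 nodes {teak, reed, ivy}, right has 1 {hop}.
    Root teak: left subtree has 0 nodes { }, right has 2 {reed, ivy}.
      Root reed: left subtree has 0 nodes { }, right has 1 {ivy}.
  Root fir: left subtree has 0 nodes { }, right has 3 {kale, aster, lily}.
    Root kale: left subtree has 0 nodes { }, right has 2 {aster, lily}.
      Root aster: left subtree has 0 nodes { }, right has 1 {lily}.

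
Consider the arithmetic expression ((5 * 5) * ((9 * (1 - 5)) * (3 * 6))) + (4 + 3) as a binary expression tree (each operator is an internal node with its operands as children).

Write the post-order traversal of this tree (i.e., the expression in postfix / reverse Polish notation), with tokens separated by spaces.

Post-order on an expression tree gives postfix notation: for each operator, emit left operand, right operand, then the operator.

5 5 * 9 1 5 - * 3 6 * * * 4 3 + +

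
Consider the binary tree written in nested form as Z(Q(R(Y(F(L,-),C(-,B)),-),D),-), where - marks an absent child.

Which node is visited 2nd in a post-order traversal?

F

Post-order visits the left subtree, then the right subtree, then the node.
At Z: go left to Q.
  At Q: go left to R.
    At R: go left to Y.
      At Y: go left to F.
        At F: go left to L.
          L is a leaf — visit L.
        At F: no right child.
        Visit F.
      At Y: go right to C.
        At C: no left child.
        At C: go right to B.
          B is a leaf — visit B.
        Visit C.
      Visit Y.
    At R: no right child.
    Visit R.
  At Q: go right to D.
    D is a leaf — visit D.
  Visit Q.
At Z: no right child.
Visit Z.
Full post-order sequence: L, F, B, C, Y, R, D, Q, Z.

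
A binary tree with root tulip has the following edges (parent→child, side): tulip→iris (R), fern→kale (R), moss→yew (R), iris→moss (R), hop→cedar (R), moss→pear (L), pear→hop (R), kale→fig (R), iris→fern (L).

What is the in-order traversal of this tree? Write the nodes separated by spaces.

tulip fern kale fig iris pear hop cedar moss yew

In-order visits the left subtree, then the node, then the right subtree.
At tulip: no left child.
Visit tulip.
At tulip: go right to iris.
  At iris: go left to fern.
    At fern: no left child.
    Visit fern.
    At fern: go right to kale.
      At kale: no left child.
      Visit kale.
      At kale: go right to fig.
        fig is a leaf — visit fig.
  Visit iris.
  At iris: go right to moss.
    At moss: go left to pear.
      At pear: no left child.
      Visit pear.
      At pear: go right to hop.
        At hop: no left child.
        Visit hop.
        At hop: go right to cedar.
          cedar is a leaf — visit cedar.
    Visit moss.
    At moss: go right to yew.
      yew is a leaf — visit yew.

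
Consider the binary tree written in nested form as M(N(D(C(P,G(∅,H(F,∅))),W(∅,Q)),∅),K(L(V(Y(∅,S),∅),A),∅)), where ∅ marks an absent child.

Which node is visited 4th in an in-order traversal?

F

In-order visits the left subtree, then the node, then the right subtree.
At M: go left to N.
  At N: go left to D.
    At D: go left to C.
      At C: go left to P.
        P is a leaf — visit P.
      Visit C.
      At C: go right to G.
        At G: no left child.
        Visit G.
        At G: go right to H.
          At H: go left to F.
            F is a leaf — visit F.
          Visit H.
          At H: no right child.
    Visit D.
    At D: go right to W.
      At W: no left child.
      Visit W.
      At W: go right to Q.
        Q is a leaf — visit Q.
  Visit N.
  At N: no right child.
Visit M.
At M: go right to K.
  At K: go left to L.
    At L: go left to V.
      At V: go left to Y.
        At Y: no left child.
        Visit Y.
        At Y: go right to S.
          S is a leaf — visit S.
      Visit V.
      At V: no right child.
    Visit L.
    At L: go right to A.
      A is a leaf — visit A.
  Visit K.
  At K: no right child.
Full in-order sequence: P, C, G, F, H, D, W, Q, N, M, Y, S, V, L, A, K.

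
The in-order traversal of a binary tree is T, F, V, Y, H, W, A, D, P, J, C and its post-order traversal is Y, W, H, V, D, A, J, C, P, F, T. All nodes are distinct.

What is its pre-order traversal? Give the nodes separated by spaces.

The last element of post-order is the root; it splits in-order into left and right subtrees.
Root T: left subtree has 0 nodes { }, right has 10 {F, V, Y, H, W, A, D, P, J, C}.
  Root F: left subtree has 0 nodes { }, right has 9 {V, Y, H, W, A, D, P, J, C}.
    Root P: left subtree has 6 nodes {V, Y, H, W, A, D}, right has 2 {J, C}.
      Root A: left subtree has 4 nodes {V, Y, H, W}, right has 1 {D}.
        Root V: left subtree has 0 nodes { }, right has 3 {Y, H, W}.
          Root H: left subtree has 1 node {Y}, right has 1 {W}.
      Root C: left subtree has 1 node {J}, right has 0 { }.

T F P A V H Y W D C J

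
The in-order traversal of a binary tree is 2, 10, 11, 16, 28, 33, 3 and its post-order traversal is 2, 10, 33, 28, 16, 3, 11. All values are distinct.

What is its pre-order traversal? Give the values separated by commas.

11, 10, 2, 3, 16, 28, 33

The last element of post-order is the root; it splits in-order into left and right subtrees.
Root 11: left subtree has 2 nodes {2, 10}, right has 4 {16, 28, 33, 3}.
  Root 10: left subtree has 1 node {2}, right has 0 { }.
  Root 3: left subtree has 3 nodes {16, 28, 33}, right has 0 { }.
    Root 16: left subtree has 0 nodes { }, right has 2 {28, 33}.
      Root 28: left subtree has 0 nodes { }, right has 1 {33}.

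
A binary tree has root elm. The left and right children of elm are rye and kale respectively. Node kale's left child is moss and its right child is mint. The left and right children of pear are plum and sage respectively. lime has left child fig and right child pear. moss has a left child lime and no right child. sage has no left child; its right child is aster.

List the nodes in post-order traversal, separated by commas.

rye, fig, plum, aster, sage, pear, lime, moss, mint, kale, elm

Post-order visits the left subtree, then the right subtree, then the node.
At elm: go left to rye.
  rye is a leaf — visit rye.
At elm: go right to kale.
  At kale: go left to moss.
    At moss: go left to lime.
      At lime: go left to fig.
        fig is a leaf — visit fig.
      At lime: go right to pear.
        At pear: go left to plum.
          plum is a leaf — visit plum.
        At pear: go right to sage.
          At sage: no left child.
          At sage: go right to aster.
            aster is a leaf — visit aster.
          Visit sage.
        Visit pear.
      Visit lime.
    At moss: no right child.
    Visit moss.
  At kale: go right to mint.
    mint is a leaf — visit mint.
  Visit kale.
Visit elm.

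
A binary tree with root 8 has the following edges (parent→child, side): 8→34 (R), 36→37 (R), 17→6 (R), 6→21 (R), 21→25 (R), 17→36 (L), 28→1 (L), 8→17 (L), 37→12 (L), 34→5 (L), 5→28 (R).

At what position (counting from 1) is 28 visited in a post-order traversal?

Post-order visits the left subtree, then the right subtree, then the node.
At 8: go left to 17.
  At 17: go left to 36.
    At 36: no left child.
    At 36: go right to 37.
      At 37: go left to 12.
        12 is a leaf — visit 12.
      At 37: no right child.
      Visit 37.
    Visit 36.
  At 17: go right to 6.
    At 6: no left child.
    At 6: go right to 21.
      At 21: no left child.
      At 21: go right to 25.
        25 is a leaf — visit 25.
      Visit 21.
    Visit 6.
  Visit 17.
At 8: go right to 34.
  At 34: go left to 5.
    At 5: no left child.
    At 5: go right to 28.
      At 28: go left to 1.
        1 is a leaf — visit 1.
      At 28: no right child.
      Visit 28.
    Visit 5.
  At 34: no right child.
  Visit 34.
Visit 8.
Full post-order sequence: 12, 37, 36, 25, 21, 6, 17, 1, 28, 5, 34, 8.

9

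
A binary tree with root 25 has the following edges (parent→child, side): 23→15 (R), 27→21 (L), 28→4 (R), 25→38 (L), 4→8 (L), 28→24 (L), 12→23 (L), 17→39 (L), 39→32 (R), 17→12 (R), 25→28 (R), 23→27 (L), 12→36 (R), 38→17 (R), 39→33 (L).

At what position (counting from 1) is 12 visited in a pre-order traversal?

Pre-order visits the node, then its left subtree, then its right subtree.
Visit 25.
At 25: go left to 38.
  Visit 38.
  At 38: no left child.
  At 38: go right to 17.
    Visit 17.
    At 17: go left to 39.
      Visit 39.
      At 39: go left to 33.
        33 is a leaf — visit 33.
      At 39: go right to 32.
        32 is a leaf — visit 32.
    At 17: go right to 12.
      Visit 12.
      At 12: go left to 23.
        Visit 23.
        At 23: go left to 27.
          Visit 27.
          At 27: go left to 21.
            21 is a leaf — visit 21.
          At 27: no right child.
        At 23: go right to 15.
          15 is a leaf — visit 15.
      At 12: go right to 36.
        36 is a leaf — visit 36.
At 25: go right to 28.
  Visit 28.
  At 28: go left to 24.
    24 is a leaf — visit 24.
  At 28: go right to 4.
    Visit 4.
    At 4: go left to 8.
      8 is a leaf — visit 8.
    At 4: no right child.
Full pre-order sequence: 25, 38, 17, 39, 33, 32, 12, 23, 27, 21, 15, 36, 28, 24, 4, 8.

7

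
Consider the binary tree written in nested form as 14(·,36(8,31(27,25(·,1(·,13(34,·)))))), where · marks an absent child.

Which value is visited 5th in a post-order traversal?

1

Post-order visits the left subtree, then the right subtree, then the node.
At 14: no left child.
At 14: go right to 36.
  At 36: go left to 8.
    8 is a leaf — visit 8.
  At 36: go right to 31.
    At 31: go left to 27.
      27 is a leaf — visit 27.
    At 31: go right to 25.
      At 25: no left child.
      At 25: go right to 1.
        At 1: no left child.
        At 1: go right to 13.
          At 13: go left to 34.
            34 is a leaf — visit 34.
          At 13: no right child.
          Visit 13.
        Visit 1.
      Visit 25.
    Visit 31.
  Visit 36.
Visit 14.
Full post-order sequence: 8, 27, 34, 13, 1, 25, 31, 36, 14.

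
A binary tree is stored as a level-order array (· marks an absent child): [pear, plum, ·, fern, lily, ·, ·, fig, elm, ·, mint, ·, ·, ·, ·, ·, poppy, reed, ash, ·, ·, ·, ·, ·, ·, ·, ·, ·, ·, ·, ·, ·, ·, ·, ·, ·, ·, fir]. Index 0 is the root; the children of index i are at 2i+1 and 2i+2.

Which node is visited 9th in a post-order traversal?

Post-order visits the left subtree, then the right subtree, then the node.
At pear: go left to plum.
  At plum: go left to fern.
    At fern: go left to fig.
      At fig: no left child.
      At fig: go right to poppy.
        poppy is a leaf — visit poppy.
      Visit fig.
    At fern: go right to elm.
      At elm: go left to reed.
        reed is a leaf — visit reed.
      At elm: go right to ash.
        At ash: go left to fir.
          fir is a leaf — visit fir.
        At ash: no right child.
        Visit ash.
      Visit elm.
    Visit fern.
  At plum: go right to lily.
    At lily: no left child.
    At lily: go right to mint.
      mint is a leaf — visit mint.
    Visit lily.
  Visit plum.
At pear: no right child.
Visit pear.
Full post-order sequence: poppy, fig, reed, fir, ash, elm, fern, mint, lily, plum, pear.

lily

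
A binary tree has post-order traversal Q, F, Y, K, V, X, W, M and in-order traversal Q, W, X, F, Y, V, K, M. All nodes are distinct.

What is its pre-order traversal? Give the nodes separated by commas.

The last element of post-order is the root; it splits in-order into left and right subtrees.
Root M: left subtree has 7 nodes {Q, W, X, F, Y, V, K}, right has 0 { }.
  Root W: left subtree has 1 node {Q}, right has 5 {X, F, Y, V, K}.
    Root X: left subtree has 0 nodes { }, right has 4 {F, Y, V, K}.
      Root V: left subtree has 2 nodes {F, Y}, right has 1 {K}.
        Root Y: left subtree has 1 node {F}, right has 0 { }.

M, W, Q, X, V, Y, F, K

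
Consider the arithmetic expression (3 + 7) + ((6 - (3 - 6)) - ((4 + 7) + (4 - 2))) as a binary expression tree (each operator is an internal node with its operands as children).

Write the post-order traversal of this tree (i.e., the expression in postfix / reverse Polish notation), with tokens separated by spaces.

Post-order on an expression tree gives postfix notation: for each operator, emit left operand, right operand, then the operator.

3 7 + 6 3 6 - - 4 7 + 4 2 - + - +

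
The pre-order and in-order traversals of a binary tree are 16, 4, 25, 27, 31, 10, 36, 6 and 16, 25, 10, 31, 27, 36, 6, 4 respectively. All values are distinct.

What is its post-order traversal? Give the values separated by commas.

10, 31, 6, 36, 27, 25, 4, 16

The first element of pre-order is the root; it splits in-order into left and right subtrees.
Root 16: left subtree has 0 nodes { }, right has 7 {25, 10, 31, 27, 36, 6, 4}.
  Root 4: left subtree has 6 nodes {25, 10, 31, 27, 36, 6}, right has 0 { }.
    Root 25: left subtree has 0 nodes { }, right has 5 {10, 31, 27, 36, 6}.
      Root 27: left subtree has 2 nodes {10, 31}, right has 2 {36, 6}.
        Root 31: left subtree has 1 node {10}, right has 0 { }.
        Root 36: left subtree has 0 nodes { }, right has 1 {6}.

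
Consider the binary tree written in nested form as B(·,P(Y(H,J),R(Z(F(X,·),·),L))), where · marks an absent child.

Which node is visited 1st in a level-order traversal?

Level-order visits nodes level by level from the root, left to right within each level.
Level 0: B
Level 1: P
Level 2: Y, R
Level 3: H, J, Z, L
Level 4: F
Level 5: X
Full level-order sequence: B, P, Y, R, H, J, Z, L, F, X.

B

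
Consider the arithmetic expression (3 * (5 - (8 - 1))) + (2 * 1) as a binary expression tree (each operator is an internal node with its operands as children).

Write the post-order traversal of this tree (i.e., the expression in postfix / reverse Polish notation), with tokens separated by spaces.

3 5 8 1 - - * 2 1 * +

Post-order on an expression tree gives postfix notation: for each operator, emit left operand, right operand, then the operator.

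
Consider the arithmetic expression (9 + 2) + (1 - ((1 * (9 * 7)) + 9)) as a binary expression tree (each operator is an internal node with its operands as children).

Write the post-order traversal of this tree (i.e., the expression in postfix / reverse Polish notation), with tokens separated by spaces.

Post-order on an expression tree gives postfix notation: for each operator, emit left operand, right operand, then the operator.

9 2 + 1 1 9 7 * * 9 + - +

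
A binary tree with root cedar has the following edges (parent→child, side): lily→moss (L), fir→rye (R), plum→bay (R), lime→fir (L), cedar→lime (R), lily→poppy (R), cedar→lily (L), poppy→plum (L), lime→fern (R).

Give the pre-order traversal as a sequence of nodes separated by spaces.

cedar lily moss poppy plum bay lime fir rye fern

Pre-order visits the node, then its left subtree, then its right subtree.
Visit cedar.
At cedar: go left to lily.
  Visit lily.
  At lily: go left to moss.
    moss is a leaf — visit moss.
  At lily: go right to poppy.
    Visit poppy.
    At poppy: go left to plum.
      Visit plum.
      At plum: no left child.
      At plum: go right to bay.
        bay is a leaf — visit bay.
    At poppy: no right child.
At cedar: go right to lime.
  Visit lime.
  At lime: go left to fir.
    Visit fir.
    At fir: no left child.
    At fir: go right to rye.
      rye is a leaf — visit rye.
  At lime: go right to fern.
    fern is a leaf — visit fern.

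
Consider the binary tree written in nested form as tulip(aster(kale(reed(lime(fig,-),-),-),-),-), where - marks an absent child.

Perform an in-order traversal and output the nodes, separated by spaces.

fig lime reed kale aster tulip

In-order visits the left subtree, then the node, then the right subtree.
At tulip: go left to aster.
  At aster: go left to kale.
    At kale: go left to reed.
      At reed: go left to lime.
        At lime: go left to fig.
          fig is a leaf — visit fig.
        Visit lime.
        At lime: no right child.
      Visit reed.
      At reed: no right child.
    Visit kale.
    At kale: no right child.
  Visit aster.
  At aster: no right child.
Visit tulip.
At tulip: no right child.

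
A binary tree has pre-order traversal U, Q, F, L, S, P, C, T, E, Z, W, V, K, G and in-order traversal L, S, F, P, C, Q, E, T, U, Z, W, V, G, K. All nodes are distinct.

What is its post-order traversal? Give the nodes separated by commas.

The first element of pre-order is the root; it splits in-order into left and right subtrees.
Root U: left subtree has 8 nodes {L, S, F, P, C, Q, E, T}, right has 5 {Z, W, V, G, K}.
  Root Q: left subtree has 5 nodes {L, S, F, P, C}, right has 2 {E, T}.
    Root F: left subtree has 2 nodes {L, S}, right has 2 {P, C}.
      Root L: left subtree has 0 nodes { }, right has 1 {S}.
      Root P: left subtree has 0 nodes { }, right has 1 {C}.
    Root T: left subtree has 1 node {E}, right has 0 { }.
  Root Z: left subtree has 0 nodes { }, right has 4 {W, V, G, K}.
    Root W: left subtree has 0 nodes { }, right has 3 {V, G, K}.
      Root V: left subtree has 0 nodes { }, right has 2 {G, K}.
        Root K: left subtree has 1 node {G}, right has 0 { }.

S, L, C, P, F, E, T, Q, G, K, V, W, Z, U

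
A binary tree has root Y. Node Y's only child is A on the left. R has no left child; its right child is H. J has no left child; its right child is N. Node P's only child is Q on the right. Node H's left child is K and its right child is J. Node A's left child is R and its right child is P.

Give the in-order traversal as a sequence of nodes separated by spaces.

In-order visits the left subtree, then the node, then the right subtree.
At Y: go left to A.
  At A: go left to R.
    At R: no left child.
    Visit R.
    At R: go right to H.
      At H: go left to K.
        K is a leaf — visit K.
      Visit H.
      At H: go right to J.
        At J: no left child.
        Visit J.
        At J: go right to N.
          N is a leaf — visit N.
  Visit A.
  At A: go right to P.
    At P: no left child.
    Visit P.
    At P: go right to Q.
      Q is a leaf — visit Q.
Visit Y.
At Y: no right child.

R K H J N A P Q Y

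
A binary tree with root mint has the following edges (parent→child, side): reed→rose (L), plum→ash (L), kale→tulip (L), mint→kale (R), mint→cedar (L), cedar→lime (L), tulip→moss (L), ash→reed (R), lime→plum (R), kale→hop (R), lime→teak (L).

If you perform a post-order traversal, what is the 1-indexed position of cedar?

7

Post-order visits the left subtree, then the right subtree, then the node.
At mint: go left to cedar.
  At cedar: go left to lime.
    At lime: go left to teak.
      teak is a leaf — visit teak.
    At lime: go right to plum.
      At plum: go left to ash.
        At ash: no left child.
        At ash: go right to reed.
          At reed: go left to rose.
            rose is a leaf — visit rose.
          At reed: no right child.
          Visit reed.
        Visit ash.
      At plum: no right child.
      Visit plum.
    Visit lime.
  At cedar: no right child.
  Visit cedar.
At mint: go right to kale.
  At kale: go left to tulip.
    At tulip: go left to moss.
      moss is a leaf — visit moss.
    At tulip: no right child.
    Visit tulip.
  At kale: go right to hop.
    hop is a leaf — visit hop.
  Visit kale.
Visit mint.
Full post-order sequence: teak, rose, reed, ash, plum, lime, cedar, moss, tulip, hop, kale, mint.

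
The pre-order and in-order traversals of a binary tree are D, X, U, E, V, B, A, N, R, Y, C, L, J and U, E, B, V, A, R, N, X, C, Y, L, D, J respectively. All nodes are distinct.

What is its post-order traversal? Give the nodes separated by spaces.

The first element of pre-order is the root; it splits in-order into left and right subtrees.
Root D: left subtree has 11 nodes {U, E, B, V, A, R, N, X, C, Y, L}, right has 1 {J}.
  Root X: left subtree has 7 nodes {U, E, B, V, A, R, N}, right has 3 {C, Y, L}.
    Root U: left subtree has 0 nodes { }, right has 6 {E, B, V, A, R, N}.
      Root E: left subtree has 0 nodes { }, right has 5 {B, V, A, R, N}.
        Root V: left subtree has 1 node {B}, right has 3 {A, R, N}.
          Root A: left subtree has 0 nodes { }, right has 2 {R, N}.
            Root N: left subtree has 1 node {R}, right has 0 { }.
    Root Y: left subtree has 1 node {C}, right has 1 {L}.

B R N A V E U C L Y X J D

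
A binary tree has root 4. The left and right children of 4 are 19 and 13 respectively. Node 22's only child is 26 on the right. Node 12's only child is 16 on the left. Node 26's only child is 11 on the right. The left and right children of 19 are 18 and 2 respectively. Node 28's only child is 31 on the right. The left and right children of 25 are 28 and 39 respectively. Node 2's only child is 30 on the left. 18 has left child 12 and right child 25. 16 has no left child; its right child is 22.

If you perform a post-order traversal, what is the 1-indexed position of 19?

13

Post-order visits the left subtree, then the right subtree, then the node.
At 4: go left to 19.
  At 19: go left to 18.
    At 18: go left to 12.
      At 12: go left to 16.
        At 16: no left child.
        At 16: go right to 22.
          At 22: no left child.
          At 22: go right to 26.
            At 26: no left child.
            At 26: go right to 11.
              11 is a leaf — visit 11.
            Visit 26.
          Visit 22.
        Visit 16.
      At 12: no right child.
      Visit 12.
    At 18: go right to 25.
      At 25: go left to 28.
        At 28: no left child.
        At 28: go right to 31.
          31 is a leaf — visit 31.
        Visit 28.
      At 25: go right to 39.
        39 is a leaf — visit 39.
      Visit 25.
    Visit 18.
  At 19: go right to 2.
    At 2: go left to 30.
      30 is a leaf — visit 30.
    At 2: no right child.
    Visit 2.
  Visit 19.
At 4: go right to 13.
  13 is a leaf — visit 13.
Visit 4.
Full post-order sequence: 11, 26, 22, 16, 12, 31, 28, 39, 25, 18, 30, 2, 19, 13, 4.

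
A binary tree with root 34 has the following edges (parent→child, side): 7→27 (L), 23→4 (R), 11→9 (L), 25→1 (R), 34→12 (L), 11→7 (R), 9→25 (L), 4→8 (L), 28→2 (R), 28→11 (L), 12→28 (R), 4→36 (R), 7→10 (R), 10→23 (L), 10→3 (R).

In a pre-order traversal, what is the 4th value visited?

Pre-order visits the node, then its left subtree, then its right subtree.
Visit 34.
At 34: go left to 12.
  Visit 12.
  At 12: no left child.
  At 12: go right to 28.
    Visit 28.
    At 28: go left to 11.
      Visit 11.
      At 11: go left to 9.
        Visit 9.
        At 9: go left to 25.
          Visit 25.
          At 25: no left child.
          At 25: go right to 1.
            1 is a leaf — visit 1.
        At 9: no right child.
      At 11: go right to 7.
        Visit 7.
        At 7: go left to 27.
          27 is a leaf — visit 27.
        At 7: go right to 10.
          Visit 10.
          At 10: go left to 23.
            Visit 23.
            At 23: no left child.
            At 23: go right to 4.
              Visit 4.
              At 4: go left to 8.
                8 is a leaf — visit 8.
              At 4: go right to 36.
                36 is a leaf — visit 36.
          At 10: go right to 3.
            3 is a leaf — visit 3.
    At 28: go right to 2.
      2 is a leaf — visit 2.
At 34: no right child.
Full pre-order sequence: 34, 12, 28, 11, 9, 25, 1, 7, 27, 10, 23, 4, 8, 36, 3, 2.

11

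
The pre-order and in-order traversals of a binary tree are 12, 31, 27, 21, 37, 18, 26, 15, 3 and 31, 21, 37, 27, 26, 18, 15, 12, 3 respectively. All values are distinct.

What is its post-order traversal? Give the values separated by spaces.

The first element of pre-order is the root; it splits in-order into left and right subtrees.
Root 12: left subtree has 7 nodes {31, 21, 37, 27, 26, 18, 15}, right has 1 {3}.
  Root 31: left subtree has 0 nodes { }, right has 6 {21, 37, 27, 26, 18, 15}.
    Root 27: left subtree has 2 nodes {21, 37}, right has 3 {26, 18, 15}.
      Root 21: left subtree has 0 nodes { }, right has 1 {37}.
      Root 18: left subtree has 1 node {26}, right has 1 {15}.

37 21 26 15 18 27 31 3 12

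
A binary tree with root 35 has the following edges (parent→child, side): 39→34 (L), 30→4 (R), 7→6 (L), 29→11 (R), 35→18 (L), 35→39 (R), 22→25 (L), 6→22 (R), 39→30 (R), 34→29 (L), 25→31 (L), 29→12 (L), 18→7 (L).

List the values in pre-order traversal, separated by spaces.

Pre-order visits the node, then its left subtree, then its right subtree.
Visit 35.
At 35: go left to 18.
  Visit 18.
  At 18: go left to 7.
    Visit 7.
    At 7: go left to 6.
      Visit 6.
      At 6: no left child.
      At 6: go right to 22.
        Visit 22.
        At 22: go left to 25.
          Visit 25.
          At 25: go left to 31.
            31 is a leaf — visit 31.
          At 25: no right child.
        At 22: no right child.
    At 7: no right child.
  At 18: no right child.
At 35: go right to 39.
  Visit 39.
  At 39: go left to 34.
    Visit 34.
    At 34: go left to 29.
      Visit 29.
      At 29: go left to 12.
        12 is a leaf — visit 12.
      At 29: go right to 11.
        11 is a leaf — visit 11.
    At 34: no right child.
  At 39: go right to 30.
    Visit 30.
    At 30: no left child.
    At 30: go right to 4.
      4 is a leaf — visit 4.

35 18 7 6 22 25 31 39 34 29 12 11 30 4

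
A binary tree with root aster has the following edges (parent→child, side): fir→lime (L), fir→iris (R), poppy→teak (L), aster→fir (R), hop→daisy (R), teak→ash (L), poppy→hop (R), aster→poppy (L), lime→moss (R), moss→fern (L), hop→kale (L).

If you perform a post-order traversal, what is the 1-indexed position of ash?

Post-order visits the left subtree, then the right subtree, then the node.
At aster: go left to poppy.
  At poppy: go left to teak.
    At teak: go left to ash.
      ash is a leaf — visit ash.
    At teak: no right child.
    Visit teak.
  At poppy: go right to hop.
    At hop: go left to kale.
      kale is a leaf — visit kale.
    At hop: go right to daisy.
      daisy is a leaf — visit daisy.
    Visit hop.
  Visit poppy.
At aster: go right to fir.
  At fir: go left to lime.
    At lime: no left child.
    At lime: go right to moss.
      At moss: go left to fern.
        fern is a leaf — visit fern.
      At moss: no right child.
      Visit moss.
    Visit lime.
  At fir: go right to iris.
    iris is a leaf — visit iris.
  Visit fir.
Visit aster.
Full post-order sequence: ash, teak, kale, daisy, hop, poppy, fern, moss, lime, iris, fir, aster.

1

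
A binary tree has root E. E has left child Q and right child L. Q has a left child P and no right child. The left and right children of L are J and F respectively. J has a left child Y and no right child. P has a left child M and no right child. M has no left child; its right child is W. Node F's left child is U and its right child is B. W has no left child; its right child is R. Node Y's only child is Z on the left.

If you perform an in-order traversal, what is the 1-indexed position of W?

In-order visits the left subtree, then the node, then the right subtree.
At E: go left to Q.
  At Q: go left to P.
    At P: go left to M.
      At M: no left child.
      Visit M.
      At M: go right to W.
        At W: no left child.
        Visit W.
        At W: go right to R.
          R is a leaf — visit R.
    Visit P.
    At P: no right child.
  Visit Q.
  At Q: no right child.
Visit E.
At E: go right to L.
  At L: go left to J.
    At J: go left to Y.
      At Y: go left to Z.
        Z is a leaf — visit Z.
      Visit Y.
      At Y: no right child.
    Visit J.
    At J: no right child.
  Visit L.
  At L: go right to F.
    At F: go left to U.
      U is a leaf — visit U.
    Visit F.
    At F: go right to B.
      B is a leaf — visit B.
Full in-order sequence: M, W, R, P, Q, E, Z, Y, J, L, U, F, B.

2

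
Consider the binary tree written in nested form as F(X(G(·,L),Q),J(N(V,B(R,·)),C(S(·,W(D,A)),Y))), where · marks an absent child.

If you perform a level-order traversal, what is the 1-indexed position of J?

3

Level-order visits nodes level by level from the root, left to right within each level.
Level 0: F
Level 1: X, J
Level 2: G, Q, N, C
Level 3: L, V, B, S, Y
Level 4: R, W
Level 5: D, A
Full level-order sequence: F, X, J, G, Q, N, C, L, V, B, S, Y, R, W, D, A.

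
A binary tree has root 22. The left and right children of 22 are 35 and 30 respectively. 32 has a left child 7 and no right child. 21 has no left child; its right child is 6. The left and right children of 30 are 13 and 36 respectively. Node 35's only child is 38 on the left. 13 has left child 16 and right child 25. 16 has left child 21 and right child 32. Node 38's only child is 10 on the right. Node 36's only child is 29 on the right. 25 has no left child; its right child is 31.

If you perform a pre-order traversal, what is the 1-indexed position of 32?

10

Pre-order visits the node, then its left subtree, then its right subtree.
Visit 22.
At 22: go left to 35.
  Visit 35.
  At 35: go left to 38.
    Visit 38.
    At 38: no left child.
    At 38: go right to 10.
      10 is a leaf — visit 10.
  At 35: no right child.
At 22: go right to 30.
  Visit 30.
  At 30: go left to 13.
    Visit 13.
    At 13: go left to 16.
      Visit 16.
      At 16: go left to 21.
        Visit 21.
        At 21: no left child.
        At 21: go right to 6.
          6 is a leaf — visit 6.
      At 16: go right to 32.
        Visit 32.
        At 32: go left to 7.
          7 is a leaf — visit 7.
        At 32: no right child.
    At 13: go right to 25.
      Visit 25.
      At 25: no left child.
      At 25: go right to 31.
        31 is a leaf — visit 31.
  At 30: go right to 36.
    Visit 36.
    At 36: no left child.
    At 36: go right to 29.
      29 is a leaf — visit 29.
Full pre-order sequence: 22, 35, 38, 10, 30, 13, 16, 21, 6, 32, 7, 25, 31, 36, 29.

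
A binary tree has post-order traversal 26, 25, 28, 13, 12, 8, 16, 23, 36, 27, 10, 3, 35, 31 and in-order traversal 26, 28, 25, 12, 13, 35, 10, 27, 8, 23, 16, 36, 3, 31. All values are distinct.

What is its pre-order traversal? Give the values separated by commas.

The last element of post-order is the root; it splits in-order into left and right subtrees.
Root 31: left subtree has 13 nodes {26, 28, 25, 12, 13, 35, 10, 27, 8, 23, 16, 36, 3}, right has 0 { }.
  Root 35: left subtree has 5 nodes {26, 28, 25, 12, 13}, right has 7 {10, 27, 8, 23, 16, 36, 3}.
    Root 12: left subtree has 3 nodes {26, 28, 25}, right has 1 {13}.
      Root 28: left subtree has 1 node {26}, right has 1 {25}.
    Root 3: left subtree has 6 nodes {10, 27, 8, 23, 16, 36}, right has 0 { }.
      Root 10: left subtree has 0 nodes { }, right has 5 {27, 8, 23, 16, 36}.
        Root 27: left subtree has 0 nodes { }, right has 4 {8, 23, 16, 36}.
          Root 36: left subtree has 3 nodes {8, 23, 16}, right has 0 { }.
            Root 23: left subtree has 1 node {8}, right has 1 {16}.

31, 35, 12, 28, 26, 25, 13, 3, 10, 27, 36, 23, 8, 16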